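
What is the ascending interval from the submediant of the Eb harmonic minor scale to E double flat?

minor third

The submediant of Eb harmonic minor is Cb.
Cb up to Ebb: letters C→E make it a third; 3 semitones makes it minor.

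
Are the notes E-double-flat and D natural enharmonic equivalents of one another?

Yes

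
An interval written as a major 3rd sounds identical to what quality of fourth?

diminished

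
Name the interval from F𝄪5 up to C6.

Counting letters F–G–A–B–C gives a fifth.
F##→C = 5 semitones, 2 narrower than the perfect fifth (7), so doubly diminished.

doubly diminished fifth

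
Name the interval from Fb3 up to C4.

augmented fifth

The letter names run F→C, a span of 4 letter steps, so the interval is some kind of fifth.
Fb to C is 8 semitones. A perfect fifth is 7, so 8 makes it augmented.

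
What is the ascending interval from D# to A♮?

The letter names run D→A, a span of 4 letter steps, so the interval is some kind of fifth.
D# to A is 6 semitones. A perfect fifth is 7, so 6 makes it diminished.

diminished fifth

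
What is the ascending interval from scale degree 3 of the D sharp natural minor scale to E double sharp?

augmented seventh

Scale degree 3 of D# natural minor is F#.
F# up to E##: letters F→E make it a seventh; 12 semitones makes it augmented.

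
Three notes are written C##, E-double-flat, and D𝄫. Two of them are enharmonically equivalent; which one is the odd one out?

In 12-tone equal temperament, enharmonic equivalents share a pitch class. C## is pitch class 2; Ebb is pitch class 2; Dbb is pitch class 0.
C## and Ebb share pitch class 2, while Dbb is pitch class 0.

Dbb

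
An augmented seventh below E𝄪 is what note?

F#

A seventh below E lands on the letter F.
An augmented seventh spans 12 semitones, so E## moves to pitch class 6. On the letter F that is F#.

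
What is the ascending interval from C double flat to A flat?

The letter names run C→A, a span of 5 letter steps, so the interval is some kind of sixth.
Cbb to Ab is 10 semitones. A major sixth is 9, so 10 makes it augmented.

augmented sixth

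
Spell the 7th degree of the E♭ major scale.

D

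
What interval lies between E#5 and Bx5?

augmented fifth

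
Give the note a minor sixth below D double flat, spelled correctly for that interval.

D down a major sixth is F, so the target letter is F.
From Dbb, a minor sixth is 8 semitones down: Fb.

Fb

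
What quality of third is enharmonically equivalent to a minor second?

A minor second spans 1 semitone.
A third spanning 1 semitone is doubly diminished (the major third is 4).

doubly diminished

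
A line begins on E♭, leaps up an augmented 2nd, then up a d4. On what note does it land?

An augmented second up from Eb is F# (letter F, 3 semitones up).
A diminished fourth up from F# is Bb (letter B, 4 semitones up).

Bb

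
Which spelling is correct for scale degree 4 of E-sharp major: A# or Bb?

A#

Each scale degree takes a distinct letter name. Degree 4 of a scale on E must use the letter A.
A# and Bb are enharmonically the same pitch, but only A# uses the letter A, so it is the correct spelling here.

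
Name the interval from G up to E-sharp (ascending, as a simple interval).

The letter names run G→E, a span of 5 letter steps, so the interval is some kind of sixth.
G to E# is 10 semitones. A major sixth is 9, so 10 makes it augmented.

augmented sixth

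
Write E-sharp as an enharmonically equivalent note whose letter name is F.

F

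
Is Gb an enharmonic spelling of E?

Gb is pitch class 6; E is pitch class 4.
The pitch classes differ (6 vs. 4), so they are not enharmonic equivalents.

No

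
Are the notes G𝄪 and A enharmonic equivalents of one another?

Yes

G## = pitch class 9 and A = pitch class 9 — the same pitch class, so they are enharmonic equivalents.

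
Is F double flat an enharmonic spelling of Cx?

Two spellings are enharmonically equivalent only if they share a pitch class.
Here Fbb → 3, C## → 2; 2 ≠ 3, so they are not.

No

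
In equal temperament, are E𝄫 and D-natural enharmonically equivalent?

Ebb = pitch class 2 and D = pitch class 2 — the same pitch class, so they are enharmonic equivalents.

Yes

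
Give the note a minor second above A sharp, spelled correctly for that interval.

A second above A lands on the letter B.
A minor second spans 1 semitone, so A# moves to pitch class 11. On the letter B that is B.

B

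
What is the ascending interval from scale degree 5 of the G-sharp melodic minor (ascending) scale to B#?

major sixth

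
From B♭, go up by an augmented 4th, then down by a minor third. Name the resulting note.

C#

An augmented fourth up from Bb is E (letter E, 6 semitones up).
A minor third down from E is C# (letter C, 3 semitones down).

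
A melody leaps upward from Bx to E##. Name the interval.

perfect fourth

Counting letters B–C–D–E gives a fourth.
B##→E## = 5 semitones, exactly the perfect fourth.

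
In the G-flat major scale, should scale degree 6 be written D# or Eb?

Each scale degree takes a distinct letter name. Degree 6 of a scale on G must use the letter E.
Eb and D# are enharmonically the same pitch, but only Eb uses the letter E, so it is the correct spelling here.

Eb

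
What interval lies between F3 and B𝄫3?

The letter names run F→B, a span of 3 letter steps, so the interval is some kind of fourth.
F to Bbb is 4 semitones. A perfect fourth is 5, so 4 makes it diminished.

diminished fourth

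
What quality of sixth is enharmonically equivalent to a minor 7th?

A minor seventh spans 10 semitones.
A sixth spanning 10 semitones is augmented (the major sixth is 9).

augmented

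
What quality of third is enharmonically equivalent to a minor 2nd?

doubly diminished

A minor second spans 1 semitone.
A third spanning 1 semitone is doubly diminished (the major third is 4).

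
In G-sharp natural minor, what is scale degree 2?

A#

The G# natural minor scale runs G# A# B C# D# E F#.
Degree 2 is A#.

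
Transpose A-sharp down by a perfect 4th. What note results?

E#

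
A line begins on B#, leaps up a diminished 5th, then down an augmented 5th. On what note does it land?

Bb

A diminished fifth up from B# is F# (letter F, 6 semitones up).
An augmented fifth down from F# is Bb (letter B, 8 semitones down).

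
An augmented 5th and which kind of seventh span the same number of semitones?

doubly diminished

An augmented fifth spans 8 semitones.
A seventh spanning 8 semitones is doubly diminished (the major seventh is 11).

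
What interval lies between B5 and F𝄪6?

The letter names run B→F, a span of 4 letter steps, so the interval is some kind of fifth.
B to F## is 8 semitones. A perfect fifth is 7, so 8 makes it augmented.

augmented fifth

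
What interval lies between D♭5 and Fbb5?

diminished third

Counting letters D–E–F gives a third.
Db→Fbb = 2 semitones, 2 narrower than the major third (4), so diminished.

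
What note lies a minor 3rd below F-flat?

A third below F lands on the letter D.
A minor third spans 3 semitones, so Fb moves to pitch class 1. On the letter D that is Db.

Db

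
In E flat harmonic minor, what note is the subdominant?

Ab

The Eb harmonic minor scale runs Eb F Gb Ab Bb Cb D.
Degree 4 is Ab.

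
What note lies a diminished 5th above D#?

D up a perfect fifth is A, so the target letter is A.
From D#, a diminished fifth is 6 semitones up: A.

A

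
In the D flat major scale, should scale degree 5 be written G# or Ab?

Ab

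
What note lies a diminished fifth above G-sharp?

D

G up a perfect fifth is D, so the target letter is D.
From G#, a diminished fifth is 6 semitones up: D.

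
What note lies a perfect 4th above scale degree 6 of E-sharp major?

F##

Scale degree 6 of E# major is C##.
A perfect fourth (5 semitones) above C## lands on the letter F, giving F##.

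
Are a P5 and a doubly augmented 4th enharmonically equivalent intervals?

Yes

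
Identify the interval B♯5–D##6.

major third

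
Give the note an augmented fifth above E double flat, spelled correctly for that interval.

Bb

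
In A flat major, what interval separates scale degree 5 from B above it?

augmented fifth

Scale degree 5 of Ab major is Eb.
Eb up to B: letters E→B make it a fifth; 8 semitones makes it augmented.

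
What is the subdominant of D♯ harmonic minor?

G#

Degree 4 takes the letter 3 steps above D, which is G.
In harmonic minor, degree 4 sits 5 semitones above the tonic. D# + 5 semitones is pitch class 8, spelled on G as G#.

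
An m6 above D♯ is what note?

B

D up a major sixth is B, so the target letter is B.
From D#, a minor sixth is 8 semitones up: B.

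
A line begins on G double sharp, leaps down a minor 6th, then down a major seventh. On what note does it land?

A minor sixth down from G## is B## (letter B, 8 semitones down).
A major seventh down from B## is C## (letter C, 11 semitones down).

C##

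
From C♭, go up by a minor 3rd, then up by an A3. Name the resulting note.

G

A minor third up from Cb is Ebb (letter E, 3 semitones up).
An augmented third up from Ebb is G (letter G, 5 semitones up).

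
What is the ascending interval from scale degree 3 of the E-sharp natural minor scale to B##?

Scale degree 3 of E# natural minor is G#.
G# up to B##: letters G→B make it a third; 5 semitones makes it augmented.

augmented third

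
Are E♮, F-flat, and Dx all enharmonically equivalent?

E is pitch class 4; Fb is pitch class 4; D## is pitch class 4.
All spellings map to pitch class 4, so they are enharmonically equivalent.

Yes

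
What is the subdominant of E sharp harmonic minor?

Degree 4 takes the letter 3 steps above E, which is A.
In harmonic minor, degree 4 sits 5 semitones above the tonic. E# + 5 semitones is pitch class 10, spelled on A as A#.

A#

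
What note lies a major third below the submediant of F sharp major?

B

The submediant of F# major is D#.
A major third (4 semitones) below D# lands on the letter B, giving B.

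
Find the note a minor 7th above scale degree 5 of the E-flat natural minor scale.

Ab

Scale degree 5 of Eb natural minor is Bb.
A minor seventh (10 semitones) above Bb lands on the letter A, giving Ab.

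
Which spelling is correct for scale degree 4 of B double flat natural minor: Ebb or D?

Each scale degree takes a distinct letter name. Degree 4 of a scale on B must use the letter E.
Ebb and D are enharmonically the same pitch, but only Ebb uses the letter E, so it is the correct spelling here.

Ebb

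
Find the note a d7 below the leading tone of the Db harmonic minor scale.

D#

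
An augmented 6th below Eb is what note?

Gbb

E down a major sixth is G, so the target letter is G.
From Eb, an augmented sixth is 10 semitones down: Gbb.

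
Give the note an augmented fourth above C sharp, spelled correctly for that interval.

F##

A fourth above C lands on the letter F.
An augmented fourth spans 6 semitones, so C# moves to pitch class 7. On the letter F that is F##.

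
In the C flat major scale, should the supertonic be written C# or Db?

Each scale degree takes a distinct letter name. Degree 2 of a scale on C must use the letter D.
Db and C# are enharmonically the same pitch, but only Db uses the letter D, so it is the correct spelling here.

Db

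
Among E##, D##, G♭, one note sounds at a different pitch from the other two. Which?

In 12-tone equal temperament, enharmonic equivalents share a pitch class. E## is pitch class 6; D## is pitch class 4; Gb is pitch class 6.
E## and Gb share pitch class 6, while D## is pitch class 4.

D##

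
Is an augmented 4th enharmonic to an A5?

No

An augmented fourth spans 6 semitones; an augmented fifth spans 8.
The spans differ, so they are not enharmonic equivalents.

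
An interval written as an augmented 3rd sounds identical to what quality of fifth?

An augmented third spans 5 semitones.
A fifth spanning 5 semitones is doubly diminished (the perfect fifth is 7).

doubly diminished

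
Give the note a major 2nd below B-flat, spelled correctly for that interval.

B down a major second is A, so the target letter is A.
From Bb, a major second is 2 semitones down: Ab.

Ab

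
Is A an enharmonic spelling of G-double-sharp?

A is pitch class 9; G## is pitch class 9.
All spellings map to pitch class 9, so they are enharmonically equivalent.

Yes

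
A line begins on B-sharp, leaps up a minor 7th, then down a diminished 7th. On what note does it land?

A minor seventh up from B# is A# (letter A, 10 semitones up).
A diminished seventh down from A# is B## (letter B, 9 semitones down).

B##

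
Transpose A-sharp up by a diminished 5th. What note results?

E

A up a perfect fifth is E, so the target letter is E.
From A#, a diminished fifth is 6 semitones up: E.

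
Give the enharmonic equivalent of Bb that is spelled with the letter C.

Bb is pitch class 10. The letter C alone is pitch class 0.
To reach pitch class 10 from C requires an offset of -2 semitones, i.e. double flat: Cbb.

Cbb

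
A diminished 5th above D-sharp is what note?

A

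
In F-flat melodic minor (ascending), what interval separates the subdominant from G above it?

augmented sixth

The subdominant of Fb melodic minor (ascending) is Bbb.
Bbb up to G: letters B→G make it a sixth; 10 semitones makes it augmented.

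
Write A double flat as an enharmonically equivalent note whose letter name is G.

G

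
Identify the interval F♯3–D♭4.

Counting letters F–G–A–B–C–D gives a sixth.
F#→Db = 7 semitones, 2 narrower than the major sixth (9), so diminished.

diminished sixth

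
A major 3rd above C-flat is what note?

Eb

C up a major third is E, so the target letter is E.
From Cb, a major third is 4 semitones up: Eb.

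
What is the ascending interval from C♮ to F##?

Counting letters C–D–E–F gives a fourth.
C→F## = 7 semitones, 2 wider than the perfect fourth (5), so doubly augmented.

doubly augmented fourth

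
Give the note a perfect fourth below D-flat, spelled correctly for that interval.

A fourth below D lands on the letter A.
A perfect fourth spans 5 semitones, so Db moves to pitch class 8. On the letter A that is Ab.

Ab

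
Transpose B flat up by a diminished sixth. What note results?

Gbb

A sixth above B lands on the letter G.
A diminished sixth spans 7 semitones, so Bb moves to pitch class 5. On the letter G that is Gbb.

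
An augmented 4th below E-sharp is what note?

E down a perfect fourth is B, so the target letter is B.
From E#, an augmented fourth is 6 semitones down: B.

B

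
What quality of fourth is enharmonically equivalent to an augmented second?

doubly diminished

An augmented second spans 3 semitones.
A fourth spanning 3 semitones is doubly diminished (the perfect fourth is 5).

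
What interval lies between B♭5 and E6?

augmented fourth

The letter names run B→E, a span of 3 letter steps, so the interval is some kind of fourth.
Bb to E is 6 semitones. A perfect fourth is 5, so 6 makes it augmented.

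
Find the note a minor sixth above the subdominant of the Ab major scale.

Bbb

The subdominant of Ab major is Db.
A minor sixth (8 semitones) above Db lands on the letter B, giving Bbb.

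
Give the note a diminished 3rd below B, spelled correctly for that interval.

A third below B lands on the letter G.
A diminished third spans 2 semitones, so B moves to pitch class 9. On the letter G that is G##.

G##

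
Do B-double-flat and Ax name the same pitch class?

No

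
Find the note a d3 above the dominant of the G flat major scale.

Fbb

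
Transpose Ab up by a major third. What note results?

C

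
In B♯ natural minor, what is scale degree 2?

Degree 2 takes the letter 1 step above B, which is C.
In natural minor, degree 2 sits 2 semitones above the tonic. B# + 2 semitones is pitch class 2, spelled on C as C##.

C##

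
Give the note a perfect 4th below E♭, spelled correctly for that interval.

E down a perfect fourth is B, so the target letter is B.
From Eb, a perfect fourth is 5 semitones down: Bb.

Bb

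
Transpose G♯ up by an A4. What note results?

C##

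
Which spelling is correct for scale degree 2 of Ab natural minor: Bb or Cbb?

Bb

Each scale degree takes a distinct letter name. Degree 2 of a scale on A must use the letter B.
Bb and Cbb are enharmonically the same pitch, but only Bb uses the letter B, so it is the correct spelling here.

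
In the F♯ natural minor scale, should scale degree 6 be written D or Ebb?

D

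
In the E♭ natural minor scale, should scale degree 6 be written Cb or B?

Cb

Each scale degree takes a distinct letter name. Degree 6 of a scale on E must use the letter C.
Cb and B are enharmonically the same pitch, but only Cb uses the letter C, so it is the correct spelling here.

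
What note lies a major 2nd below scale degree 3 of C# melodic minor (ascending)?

Scale degree 3 of C# melodic minor (ascending) is E.
A major second (2 semitones) below E lands on the letter D, giving D.

D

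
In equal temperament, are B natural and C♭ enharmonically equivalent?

Yes

B = pitch class 11 and Cb = pitch class 11 — the same pitch class, so they are enharmonic equivalents.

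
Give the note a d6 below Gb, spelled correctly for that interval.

G down a major sixth is Bb, so the target letter is B.
From Gb, a diminished sixth is 7 semitones down: B.

B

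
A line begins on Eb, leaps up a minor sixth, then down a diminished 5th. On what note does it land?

A minor sixth up from Eb is Cb (letter C, 8 semitones up).
A diminished fifth down from Cb is F (letter F, 6 semitones down).

F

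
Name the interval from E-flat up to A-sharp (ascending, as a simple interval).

doubly augmented fourth

Counting letters E–F–G–A gives a fourth.
Eb→A# = 7 semitones, 2 wider than the perfect fourth (5), so doubly augmented.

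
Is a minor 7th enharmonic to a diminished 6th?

A minor seventh spans 10 semitones; a diminished sixth spans 7.
The spans differ, so they are not enharmonic equivalents.

No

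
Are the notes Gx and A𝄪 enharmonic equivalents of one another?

No

Two spellings are enharmonically equivalent only if they share a pitch class.
Here G## → 9, A## → 11; 9 ≠ 11, so they are not.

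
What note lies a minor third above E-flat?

Gb

A third above E lands on the letter G.
A minor third spans 3 semitones, so Eb moves to pitch class 6. On the letter G that is Gb.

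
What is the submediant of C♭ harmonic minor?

Abb

Degree 6 takes the letter 5 steps above C, which is A.
In harmonic minor, degree 6 sits 8 semitones above the tonic. Cb + 8 semitones is pitch class 7, spelled on A as Abb.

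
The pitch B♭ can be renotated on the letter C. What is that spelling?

Bb is pitch class 10. The letter C alone is pitch class 0.
To reach pitch class 10 from C requires an offset of -2 semitones, i.e. double flat: Cbb.

Cbb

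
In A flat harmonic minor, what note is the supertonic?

The Ab harmonic minor scale runs Ab Bb Cb Db Eb Fb G.
Degree 2 is Bb.

Bb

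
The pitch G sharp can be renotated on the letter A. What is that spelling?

Plain A sits 1 semitone above G#, so on the letter A the same pitch needs a flat: Ab.

Ab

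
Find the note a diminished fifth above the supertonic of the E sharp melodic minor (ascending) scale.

The supertonic of E# melodic minor (ascending) is F##.
A diminished fifth (6 semitones) above F## lands on the letter C, giving C#.

C#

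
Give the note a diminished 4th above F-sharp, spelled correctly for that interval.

Bb

A fourth above F lands on the letter B.
A diminished fourth spans 4 semitones, so F# moves to pitch class 10. On the letter B that is Bb.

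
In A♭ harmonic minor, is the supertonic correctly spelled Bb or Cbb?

Bb

Each scale degree takes a distinct letter name. Degree 2 of a scale on A must use the letter B.
Bb and Cbb are enharmonically the same pitch, but only Bb uses the letter B, so it is the correct spelling here.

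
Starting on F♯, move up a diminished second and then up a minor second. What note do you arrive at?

A diminished second up from F# is Gb (letter G, 0 semitones up).
A minor second up from Gb is Abb (letter A, 1 semitone up).

Abb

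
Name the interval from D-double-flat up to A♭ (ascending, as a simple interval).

augmented fifth

The letter names run D→A, a span of 4 letter steps, so the interval is some kind of fifth.
Dbb to Ab is 8 semitones. A perfect fifth is 7, so 8 makes it augmented.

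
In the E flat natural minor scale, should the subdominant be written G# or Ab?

Ab

Each scale degree takes a distinct letter name. Degree 4 of a scale on E must use the letter A.
Ab and G# are enharmonically the same pitch, but only Ab uses the letter A, so it is the correct spelling here.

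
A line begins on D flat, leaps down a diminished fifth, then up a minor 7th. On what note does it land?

A diminished fifth down from Db is G (letter G, 6 semitones down).
A minor seventh up from G is F (letter F, 10 semitones up).

F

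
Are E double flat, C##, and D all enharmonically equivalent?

Yes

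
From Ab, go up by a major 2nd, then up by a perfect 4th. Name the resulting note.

A major second up from Ab is Bb (letter B, 2 semitones up).
A perfect fourth up from Bb is Eb (letter E, 5 semitones up).

Eb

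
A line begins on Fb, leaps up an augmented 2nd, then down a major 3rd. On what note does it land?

An augmented second up from Fb is G (letter G, 3 semitones up).
A major third down from G is Eb (letter E, 4 semitones down).

Eb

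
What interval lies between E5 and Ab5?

diminished fourth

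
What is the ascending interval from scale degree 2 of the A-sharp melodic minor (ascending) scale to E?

diminished fourth

Scale degree 2 of A# melodic minor (ascending) is B#.
B# up to E: letters B→E make it a fourth; 4 semitones makes it diminished.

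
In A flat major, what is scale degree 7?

G

Degree 7 takes the letter 6 steps above A, which is G.
In major, degree 7 sits 11 semitones above the tonic. Ab + 11 semitones is pitch class 7, spelled on G as G.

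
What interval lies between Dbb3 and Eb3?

The letter names run D→E, a span of 1 letter step, so the interval is some kind of second.
Dbb to Eb is 3 semitones. A major second is 2, so 3 makes it augmented.

augmented second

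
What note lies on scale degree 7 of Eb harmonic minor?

D

The Eb harmonic minor scale runs Eb F Gb Ab Bb Cb D.
Degree 7 is D.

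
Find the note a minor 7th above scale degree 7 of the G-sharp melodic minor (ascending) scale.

E#

Scale degree 7 of G# melodic minor (ascending) is F##.
A minor seventh (10 semitones) above F## lands on the letter E, giving E#.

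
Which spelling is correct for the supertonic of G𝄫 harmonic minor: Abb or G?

Abb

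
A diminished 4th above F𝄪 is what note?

B

A fourth above F lands on the letter B.
A diminished fourth spans 4 semitones, so F## moves to pitch class 11. On the letter B that is B.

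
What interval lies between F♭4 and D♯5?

doubly augmented sixth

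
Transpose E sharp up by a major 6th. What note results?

E up a major sixth is C#, so the target letter is C.
From E#, a major sixth is 9 semitones up: C##.

C##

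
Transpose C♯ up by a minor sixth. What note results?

A

C up a major sixth is A, so the target letter is A.
From C#, a minor sixth is 8 semitones up: A.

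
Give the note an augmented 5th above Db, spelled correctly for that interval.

D up a perfect fifth is A, so the target letter is A.
From Db, an augmented fifth is 8 semitones up: A.

A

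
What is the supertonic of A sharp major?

B#

The A# major scale runs A# B# C## D# E# F## G##.
Degree 2 is B#.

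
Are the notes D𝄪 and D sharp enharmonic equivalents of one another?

No

Two spellings are enharmonically equivalent only if they share a pitch class.
Here D## → 4, D# → 3; 3 ≠ 4, so they are not.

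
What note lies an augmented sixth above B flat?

A sixth above B lands on the letter G.
An augmented sixth spans 10 semitones, so Bb moves to pitch class 8. On the letter G that is G#.

G#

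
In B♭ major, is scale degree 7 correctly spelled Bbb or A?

A

Each scale degree takes a distinct letter name. Degree 7 of a scale on B must use the letter A.
A and Bbb are enharmonically the same pitch, but only A uses the letter A, so it is the correct spelling here.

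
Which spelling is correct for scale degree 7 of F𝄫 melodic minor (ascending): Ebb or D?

Each scale degree takes a distinct letter name. Degree 7 of a scale on F must use the letter E.
Ebb and D are enharmonically the same pitch, but only Ebb uses the letter E, so it is the correct spelling here.

Ebb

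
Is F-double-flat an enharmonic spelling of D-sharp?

Yes

Fbb = pitch class 3 and D# = pitch class 3 — the same pitch class, so they are enharmonic equivalents.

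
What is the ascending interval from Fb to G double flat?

minor second

The letter names run F→G, a span of 1 letter step, so the interval is some kind of second.
Fb to Gbb is 1 semitone. A major second is 2, so 1 makes it minor.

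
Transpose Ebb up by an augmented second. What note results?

E up a major second is F#, so the target letter is F.
From Ebb, an augmented second is 3 semitones up: F.

F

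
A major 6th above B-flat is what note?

B up a major sixth is G#, so the target letter is G.
From Bb, a major sixth is 9 semitones up: G.

G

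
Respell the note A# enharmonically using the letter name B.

Bb

A# is pitch class 10. The letter B alone is pitch class 11.
To reach pitch class 10 from B requires an offset of -1 semitone, i.e. flat: Bb.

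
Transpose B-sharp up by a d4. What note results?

E

A fourth above B lands on the letter E.
A diminished fourth spans 4 semitones, so B# moves to pitch class 4. On the letter E that is E.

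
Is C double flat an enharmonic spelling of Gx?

No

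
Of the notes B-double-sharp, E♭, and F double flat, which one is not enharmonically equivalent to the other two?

In 12-tone equal temperament, enharmonic equivalents share a pitch class. B## is pitch class 1; Eb is pitch class 3; Fbb is pitch class 3.
Eb and Fbb share pitch class 3, while B## is pitch class 1.

B##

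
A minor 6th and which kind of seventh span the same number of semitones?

A minor sixth spans 8 semitones.
A seventh spanning 8 semitones is doubly diminished (the major seventh is 11).

doubly diminished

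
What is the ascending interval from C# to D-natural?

Counting letters C–D gives a second.
C#→D = 1 semitone, 1 narrower than the major second (2), so minor.

minor second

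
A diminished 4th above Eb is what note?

Abb

A fourth above E lands on the letter A.
A diminished fourth spans 4 semitones, so Eb moves to pitch class 7. On the letter A that is Abb.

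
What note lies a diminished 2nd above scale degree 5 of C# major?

Ab

Scale degree 5 of C# major is G#.
A diminished second (0 semitones) above G# lands on the letter A, giving Ab.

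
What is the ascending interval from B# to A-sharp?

minor seventh

Counting letters B–C–D–E–F–G–A gives a seventh.
B#→A# = 10 semitones, 1 narrower than the major seventh (11), so minor.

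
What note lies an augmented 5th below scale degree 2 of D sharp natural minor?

A

Scale degree 2 of D# natural minor is E#.
An augmented fifth (8 semitones) below E# lands on the letter A, giving A.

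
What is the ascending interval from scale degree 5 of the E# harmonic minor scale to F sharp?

diminished fifth

Scale degree 5 of E# harmonic minor is B#.
B# up to F#: letters B→F make it a fifth; 6 semitones makes it diminished.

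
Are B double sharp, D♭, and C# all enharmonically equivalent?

Yes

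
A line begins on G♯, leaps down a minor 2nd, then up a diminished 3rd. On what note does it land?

A minor second down from G# is F## (letter F, 1 semitone down).
A diminished third up from F## is A (letter A, 2 semitones up).

A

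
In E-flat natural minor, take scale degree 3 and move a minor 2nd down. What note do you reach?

F

Scale degree 3 of Eb natural minor is Gb.
A minor second (1 semitone) below Gb lands on the letter F, giving F.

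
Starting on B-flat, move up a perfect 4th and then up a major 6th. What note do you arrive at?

A perfect fourth up from Bb is Eb (letter E, 5 semitones up).
A major sixth up from Eb is C (letter C, 9 semitones up).

C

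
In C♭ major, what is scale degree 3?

Eb

Degree 3 takes the letter 2 steps above C, which is E.
In major, degree 3 sits 4 semitones above the tonic. Cb + 4 semitones is pitch class 3, spelled on E as Eb.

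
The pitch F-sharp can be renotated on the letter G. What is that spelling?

F# is pitch class 6. The letter G alone is pitch class 7.
To reach pitch class 6 from G requires an offset of -1 semitone, i.e. flat: Gb.

Gb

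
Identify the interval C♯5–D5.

The letter names run C→D, a span of 1 letter step, so the interval is some kind of second.
C# to D is 1 semitone. A major second is 2, so 1 makes it minor.

minor second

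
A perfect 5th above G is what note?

D

A fifth above G lands on the letter D.
A perfect fifth spans 7 semitones, so G moves to pitch class 2. On the letter D that is D.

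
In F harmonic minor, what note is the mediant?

Ab

The F harmonic minor scale runs F G Ab Bb C Db E.
Degree 3 is Ab.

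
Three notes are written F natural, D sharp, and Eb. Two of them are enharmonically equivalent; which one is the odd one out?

In 12-tone equal temperament, enharmonic equivalents share a pitch class. F is pitch class 5; D# is pitch class 3; Eb is pitch class 3.
D# and Eb share pitch class 3, while F is pitch class 5.

F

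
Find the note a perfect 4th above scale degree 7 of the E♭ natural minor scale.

Gb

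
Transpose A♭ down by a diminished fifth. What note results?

A down a perfect fifth is D, so the target letter is D.
From Ab, a diminished fifth is 6 semitones down: D.

D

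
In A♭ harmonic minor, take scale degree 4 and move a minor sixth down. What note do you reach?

Scale degree 4 of Ab harmonic minor is Db.
A minor sixth (8 semitones) below Db lands on the letter F, giving F.

F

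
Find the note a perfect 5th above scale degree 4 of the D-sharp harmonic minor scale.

D#

Scale degree 4 of D# harmonic minor is G#.
A perfect fifth (7 semitones) above G# lands on the letter D, giving D#.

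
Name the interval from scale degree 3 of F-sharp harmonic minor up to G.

minor seventh

Scale degree 3 of F# harmonic minor is A.
A up to G: letters A→G make it a seventh; 10 semitones makes it minor.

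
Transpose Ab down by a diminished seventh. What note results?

B

A seventh below A lands on the letter B.
A diminished seventh spans 9 semitones, so Ab moves to pitch class 11. On the letter B that is B.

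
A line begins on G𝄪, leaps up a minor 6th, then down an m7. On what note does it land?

F##

A minor sixth up from G## is E# (letter E, 8 semitones up).
A minor seventh down from E# is F## (letter F, 10 semitones down).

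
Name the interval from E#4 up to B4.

diminished fifth

The letter names run E→B, a span of 4 letter steps, so the interval is some kind of fifth.
E# to B is 6 semitones. A perfect fifth is 7, so 6 makes it diminished.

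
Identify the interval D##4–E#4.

minor second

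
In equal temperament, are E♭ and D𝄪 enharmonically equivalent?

Eb is pitch class 3; D## is pitch class 4.
The pitch classes differ (3 vs. 4), so they are not enharmonic equivalents.

No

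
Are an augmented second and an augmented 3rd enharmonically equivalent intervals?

No

An augmented second spans 3 semitones; an augmented third spans 5.
The spans differ, so they are not enharmonic equivalents.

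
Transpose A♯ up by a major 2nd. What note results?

B#

A up a major second is B, so the target letter is B.
From A#, a major second is 2 semitones up: B#.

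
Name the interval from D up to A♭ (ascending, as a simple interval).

The letter names run D→A, a span of 4 letter steps, so the interval is some kind of fifth.
D to Ab is 6 semitones. A perfect fifth is 7, so 6 makes it diminished.

diminished fifth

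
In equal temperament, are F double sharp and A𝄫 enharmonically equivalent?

Yes

F## is pitch class 7; Abb is pitch class 7.
All spellings map to pitch class 7, so they are enharmonically equivalent.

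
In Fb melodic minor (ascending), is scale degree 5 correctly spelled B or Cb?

Each scale degree takes a distinct letter name. Degree 5 of a scale on F must use the letter C.
Cb and B are enharmonically the same pitch, but only Cb uses the letter C, so it is the correct spelling here.

Cb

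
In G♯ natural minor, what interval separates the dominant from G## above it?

augmented fourth

The dominant of G# natural minor is D#.
D# up to G##: letters D→G make it a fourth; 6 semitones makes it augmented.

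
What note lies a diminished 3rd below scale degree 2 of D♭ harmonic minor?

C#

Scale degree 2 of Db harmonic minor is Eb.
A diminished third (2 semitones) below Eb lands on the letter C, giving C#.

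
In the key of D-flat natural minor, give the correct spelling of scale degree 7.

Degree 7 takes the letter 6 steps above D, which is C.
In natural minor, degree 7 sits 10 semitones above the tonic. Db + 10 semitones is pitch class 11, spelled on C as Cb.

Cb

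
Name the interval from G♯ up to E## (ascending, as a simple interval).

The letter names run G→E, a span of 5 letter steps, so the interval is some kind of sixth.
G# to E## is 10 semitones. A major sixth is 9, so 10 makes it augmented.

augmented sixth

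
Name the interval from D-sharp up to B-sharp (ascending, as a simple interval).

The letter names run D→B, a span of 5 letter steps, so the interval is some kind of sixth.
D# to B# is 9 semitones. A major sixth is 9, so 9 makes it major.

major sixth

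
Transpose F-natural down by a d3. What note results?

D#

F down a major third is Db, so the target letter is D.
From F, a diminished third is 2 semitones down: D#.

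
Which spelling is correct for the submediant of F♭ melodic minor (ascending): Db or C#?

Db

Each scale degree takes a distinct letter name. Degree 6 of a scale on F must use the letter D.
Db and C# are enharmonically the same pitch, but only Db uses the letter D, so it is the correct spelling here.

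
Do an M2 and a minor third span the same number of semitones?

No

A major second spans 2 semitones; a minor third spans 3.
The spans differ, so they are not enharmonic equivalents.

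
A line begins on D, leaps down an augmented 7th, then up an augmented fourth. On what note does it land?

An augmented seventh down from D is Ebb (letter E, 12 semitones down).
An augmented fourth up from Ebb is Ab (letter A, 6 semitones up).

Ab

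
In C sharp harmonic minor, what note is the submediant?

Degree 6 takes the letter 5 steps above C, which is A.
In harmonic minor, degree 6 sits 8 semitones above the tonic. C# + 8 semitones is pitch class 9, spelled on A as A.

A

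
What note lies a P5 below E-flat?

A fifth below E lands on the letter A.
A perfect fifth spans 7 semitones, so Eb moves to pitch class 8. On the letter A that is Ab.

Ab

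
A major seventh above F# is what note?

F up a major seventh is E, so the target letter is E.
From F#, a major seventh is 11 semitones up: E#.

E#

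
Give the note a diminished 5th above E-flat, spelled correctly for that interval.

Bbb

E up a perfect fifth is B, so the target letter is B.
From Eb, a diminished fifth is 6 semitones up: Bbb.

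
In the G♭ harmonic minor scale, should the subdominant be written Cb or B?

Cb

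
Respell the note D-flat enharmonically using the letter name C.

C#

Db is pitch class 1. The letter C alone is pitch class 0.
To reach pitch class 1 from C requires an offset of +1 semitone, i.e. sharp: C#.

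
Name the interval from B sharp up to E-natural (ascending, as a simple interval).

diminished fourth

Counting letters B–C–D–E gives a fourth.
B#→E = 4 semitones, 1 narrower than the perfect fourth (5), so diminished.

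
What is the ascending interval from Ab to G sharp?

Counting letters A–B–C–D–E–F–G gives a seventh.
Ab→G# = 12 semitones, 1 wider than the major seventh (11), so augmented.

augmented seventh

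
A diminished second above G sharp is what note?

Ab

G up a major second is A, so the target letter is A.
From G#, a diminished second is 0 semitones up: Ab.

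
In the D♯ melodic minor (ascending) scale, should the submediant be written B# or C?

Each scale degree takes a distinct letter name. Degree 6 of a scale on D must use the letter B.
B# and C are enharmonically the same pitch, but only B# uses the letter B, so it is the correct spelling here.

B#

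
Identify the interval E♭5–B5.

The letter names run E→B, a span of 4 letter steps, so the interval is some kind of fifth.
Eb to B is 8 semitones. A perfect fifth is 7, so 8 makes it augmented.

augmented fifth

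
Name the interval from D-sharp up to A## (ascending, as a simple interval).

The letter names run D→A, a span of 4 letter steps, so the interval is some kind of fifth.
D# to A## is 8 semitones. A perfect fifth is 7, so 8 makes it augmented.

augmented fifth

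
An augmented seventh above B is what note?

A seventh above B lands on the letter A.
An augmented seventh spans 12 semitones, so B moves to pitch class 11. On the letter A that is A##.

A##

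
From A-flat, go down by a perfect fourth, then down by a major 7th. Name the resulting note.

Fb

A perfect fourth down from Ab is Eb (letter E, 5 semitones down).
A major seventh down from Eb is Fb (letter F, 11 semitones down).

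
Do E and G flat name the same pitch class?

No

E is pitch class 4; Gb is pitch class 6.
The pitch classes differ (4 vs. 6), so they are not enharmonic equivalents.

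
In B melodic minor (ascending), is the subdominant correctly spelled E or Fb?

E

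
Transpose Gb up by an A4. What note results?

C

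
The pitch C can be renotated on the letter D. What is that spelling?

Dbb

Plain D sits 2 semitones above C, so on the letter D the same pitch needs a double flat: Dbb.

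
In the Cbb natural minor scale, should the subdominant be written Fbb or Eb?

Each scale degree takes a distinct letter name. Degree 4 of a scale on C must use the letter F.
Fbb and Eb are enharmonically the same pitch, but only Fbb uses the letter F, so it is the correct spelling here.

Fbb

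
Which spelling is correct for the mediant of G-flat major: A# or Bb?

Bb

Each scale degree takes a distinct letter name. Degree 3 of a scale on G must use the letter B.
Bb and A# are enharmonically the same pitch, but only Bb uses the letter B, so it is the correct spelling here.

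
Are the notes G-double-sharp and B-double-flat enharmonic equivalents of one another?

Yes

G## = pitch class 9 and Bbb = pitch class 9 — the same pitch class, so they are enharmonic equivalents.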